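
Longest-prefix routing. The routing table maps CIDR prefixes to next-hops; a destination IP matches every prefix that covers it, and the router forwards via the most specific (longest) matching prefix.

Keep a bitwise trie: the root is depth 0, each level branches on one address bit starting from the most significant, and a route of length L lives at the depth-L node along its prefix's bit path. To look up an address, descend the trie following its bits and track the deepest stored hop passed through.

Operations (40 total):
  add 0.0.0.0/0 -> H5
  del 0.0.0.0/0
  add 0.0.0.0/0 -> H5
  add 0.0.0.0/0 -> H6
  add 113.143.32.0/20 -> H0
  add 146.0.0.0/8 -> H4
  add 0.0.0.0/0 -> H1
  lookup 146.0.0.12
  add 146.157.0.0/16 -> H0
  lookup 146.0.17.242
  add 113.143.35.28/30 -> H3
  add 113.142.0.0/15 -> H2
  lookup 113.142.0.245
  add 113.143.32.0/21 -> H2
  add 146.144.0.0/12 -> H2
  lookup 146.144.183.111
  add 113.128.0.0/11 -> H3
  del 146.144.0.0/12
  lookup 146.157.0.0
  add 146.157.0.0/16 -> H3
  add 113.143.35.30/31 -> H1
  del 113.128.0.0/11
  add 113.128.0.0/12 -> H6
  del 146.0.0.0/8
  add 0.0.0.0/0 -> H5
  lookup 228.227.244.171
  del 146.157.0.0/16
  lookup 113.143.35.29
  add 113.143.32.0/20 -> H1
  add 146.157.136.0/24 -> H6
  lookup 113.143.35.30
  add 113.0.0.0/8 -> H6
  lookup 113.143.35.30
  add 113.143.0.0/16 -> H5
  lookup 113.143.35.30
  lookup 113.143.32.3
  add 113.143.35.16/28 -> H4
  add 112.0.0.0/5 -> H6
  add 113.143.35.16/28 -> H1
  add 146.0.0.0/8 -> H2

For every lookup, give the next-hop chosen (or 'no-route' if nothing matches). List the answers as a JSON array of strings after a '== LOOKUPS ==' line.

Apply in order:
  + 0.0.0.0/0 (H5) depth=0
  del 0.0.0.0/0 (clear depth 0)
  + 0.0.0.0/0 (H5) depth=0
  + 0.0.0.0/0 (H6) depth=0
  + 113.143.32.0/20 (H0) depth=20
  + 146.0.0.0/8 (H4) depth=8
  + 0.0.0.0/0 (H1) depth=0
  Q 146.0.0.12: descend 10010010 ; hops seen [H1,H4] ; pick H4
  + 146.157.0.0/16 (H0) depth=16
  Q 146.0.17.242: descend 10010010 ; hops seen [H1,H4] ; pick H4
  + 113.143.35.28/30 (H3) depth=30
  + 113.142.0.0/15 (H2) depth=15
  Q 113.142.0.245: descend 011100011000111 ; hops seen [H1,H2] ; pick H2
  + 113.143.32.0/21 (H2) depth=21
  + 146.144.0.0/12 (H2) depth=12
  Q 146.144.183.111: descend 100100101001 ; hops seen [H1,H4,H2] ; pick H2
  + 113.128.0.0/11 (H3) depth=11
  del 146.144.0.0/12 (clear depth 12)
  Q 146.157.0.0: descend 1001001010011101 ; hops seen [H1,H4,H0] ; pick H0
  + 146.157.0.0/16 (H3) depth=16
  + 113.143.35.30/31 (H1) depth=31
  del 113.128.0.0/11 (clear depth 11)
  + 113.128.0.0/12 (H6) depth=12
  del 146.0.0.0/8 (clear depth 8)
  + 0.0.0.0/0 (H5) depth=0
  Q 228.227.244.171: descend 1 ; hops seen [H5] ; pick H5
  del 146.157.0.0/16 (clear depth 16)
  Q 113.143.35.29: descend 011100011000111100100011000111 ; hops seen [H5,H6,H2,H0,H2,H3] ; pick H3
  + 113.143.32.0/20 (H1) depth=20
  + 146.157.136.0/24 (H6) depth=24
  Q 113.143.35.30: descend 0111000110001111001000110001111 ; hops seen [H5,H6,H2,H1,H2,H3,H1] ; pick H1
  + 113.0.0.0/8 (H6) depth=8
  Q 113.143.35.30: descend 0111000110001111001000110001111 ; hops seen [H5,H6,H6,H2,H1,H2,H3,H1] ; pick H1
  + 113.143.0.0/16 (H5) depth=16
  Q 113.143.35.30: descend 0111000110001111001000110001111 ; hops seen [H5,H6,H6,H2,H5,H1,H2,H3,H1] ; pick H1
  Q 113.143.32.3: descend 0111000110001111001000 ; hops seen [H5,H6,H6,H2,H5,H1,H2] ; pick H2
  + 113.143.35.16/28 (H4) depth=28
  + 112.0.0.0/5 (H6) depth=5
  + 113.143.35.16/28 (H1) depth=28
  + 146.0.0.0/8 (H2) depth=8

== LOOKUPS ==
["H4","H4","H2","H2","H0","H5","H3","H1","H1","H1","H2"]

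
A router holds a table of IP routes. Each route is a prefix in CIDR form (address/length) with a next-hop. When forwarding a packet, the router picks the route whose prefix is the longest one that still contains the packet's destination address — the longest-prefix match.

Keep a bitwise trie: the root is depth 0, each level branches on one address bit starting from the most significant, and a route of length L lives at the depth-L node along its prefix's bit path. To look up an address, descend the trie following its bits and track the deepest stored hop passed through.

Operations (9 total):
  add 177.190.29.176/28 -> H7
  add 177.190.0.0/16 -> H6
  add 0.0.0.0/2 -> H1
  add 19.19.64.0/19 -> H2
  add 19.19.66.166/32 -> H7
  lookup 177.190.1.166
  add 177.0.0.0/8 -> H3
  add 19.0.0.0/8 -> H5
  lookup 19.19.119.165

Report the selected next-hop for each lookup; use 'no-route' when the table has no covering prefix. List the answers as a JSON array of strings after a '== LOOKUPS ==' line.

Trace:
  add 177.190.29.176/28 -> H7 at depth 28
  add 177.190.0.0/16 -> H6 at depth 16
  add 0.0.0.0/2 -> H1 at depth 2
  add 19.19.64.0/19 -> H2 at depth 19
  add 19.19.66.166/32 -> H7 at depth 32
  lookup 177.190.1.166: bits 1011000110111110000 walk d0:-→d1:-→d2:-→d3:-→d4:-→d5:-→d6:-→d7:-→d8:-→d9:-→d10:-→d11:-→d12:-→d13:-→d14:-→d15:-→d16:H6→d17:-→d18:-→d19:- -> H6
  add 177.0.0.0/8 -> H3 at depth 8
  add 19.0.0.0/8 -> H5 at depth 8
  lookup 19.19.119.165: bits 000100110001001101 walk d0:-→d1:-→d2:H1→d3:-→d4:-→d5:-→d6:-→d7:-→d8:H5→d9:-→d10:-→d11:-→d12:-→d13:-→d14:-→d15:-→d16:-→d17:-→d18:- -> H5

== LOOKUPS ==
["H6","H5"]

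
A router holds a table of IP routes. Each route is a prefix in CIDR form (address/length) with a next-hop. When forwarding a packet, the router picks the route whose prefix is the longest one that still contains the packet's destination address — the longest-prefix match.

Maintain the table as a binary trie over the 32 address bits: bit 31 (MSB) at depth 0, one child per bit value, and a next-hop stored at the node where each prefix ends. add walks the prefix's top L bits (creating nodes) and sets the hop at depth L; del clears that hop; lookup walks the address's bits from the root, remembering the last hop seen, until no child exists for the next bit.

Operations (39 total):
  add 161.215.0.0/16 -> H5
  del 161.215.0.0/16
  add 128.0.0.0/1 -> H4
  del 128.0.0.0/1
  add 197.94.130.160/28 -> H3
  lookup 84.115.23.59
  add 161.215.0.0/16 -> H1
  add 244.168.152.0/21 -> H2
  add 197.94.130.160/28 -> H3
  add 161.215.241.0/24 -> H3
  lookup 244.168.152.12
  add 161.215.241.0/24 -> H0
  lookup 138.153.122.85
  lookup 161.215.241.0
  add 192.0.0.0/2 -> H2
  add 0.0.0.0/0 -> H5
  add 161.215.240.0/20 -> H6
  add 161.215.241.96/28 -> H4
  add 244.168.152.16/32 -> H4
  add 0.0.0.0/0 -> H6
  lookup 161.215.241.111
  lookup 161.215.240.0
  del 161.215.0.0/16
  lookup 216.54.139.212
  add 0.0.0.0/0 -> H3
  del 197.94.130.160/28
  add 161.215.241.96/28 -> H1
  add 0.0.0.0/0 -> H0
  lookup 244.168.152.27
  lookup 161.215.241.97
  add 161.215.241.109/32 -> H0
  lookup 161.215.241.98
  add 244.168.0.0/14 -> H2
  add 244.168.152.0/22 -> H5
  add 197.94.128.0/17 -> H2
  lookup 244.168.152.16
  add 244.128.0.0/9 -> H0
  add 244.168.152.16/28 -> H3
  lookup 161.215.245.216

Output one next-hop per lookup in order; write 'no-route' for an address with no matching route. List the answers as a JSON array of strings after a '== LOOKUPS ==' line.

Apply in order:
  + 161.215.0.0/16 (H5) depth=16
  del 161.215.0.0/16 (clear depth 16)
  + 128.0.0.0/1 (H4) depth=1
  del 128.0.0.0/1 (clear depth 1)
  + 197.94.130.160/28 (H3) depth=28
  Q 84.115.23.59: descend ε ; hops seen [∅] ; pick no-route
  + 161.215.0.0/16 (H1) depth=16
  + 244.168.152.0/21 (H2) depth=21
  + 197.94.130.160/28 (H3) depth=28
  + 161.215.241.0/24 (H3) depth=24
  Q 244.168.152.12: descend 111101001010100010011 ; hops seen [H2] ; pick H2
  + 161.215.241.0/24 (H0) depth=24
  Q 138.153.122.85: descend 10 ; hops seen [∅] ; pick no-route
  Q 161.215.241.0: descend 101000011101011111110001 ; hops seen [H1,H0] ; pick H0
  + 192.0.0.0/2 (H2) depth=2
  + 0.0.0.0/0 (H5) depth=0
  + 161.215.240.0/20 (H6) depth=20
  + 161.215.241.96/28 (H4) depth=28
  + 244.168.152.16/32 (H4) depth=32
  + 0.0.0.0/0 (H6) depth=0
  Q 161.215.241.111: descend 1010000111010111111100010110 ; hops seen [H6,H1,H6,H0,H4] ; pick H4
  Q 161.215.240.0: descend 10100001110101111111000 ; hops seen [H6,H1,H6] ; pick H6
  del 161.215.0.0/16 (clear depth 16)
  Q 216.54.139.212: descend 110 ; hops seen [H6,H2] ; pick H2
  + 0.0.0.0/0 (H3) depth=0
  del 197.94.130.160/28 (clear depth 28)
  + 161.215.241.96/28 (H1) depth=28
  + 0.0.0.0/0 (H0) depth=0
  Q 244.168.152.27: descend 1111010010101000100110000001 ; hops seen [H0,H2,H2] ; pick H2
  Q 161.215.241.97: descend 1010000111010111111100010110 ; hops seen [H0,H6,H0,H1] ; pick H1
  + 161.215.241.109/32 (H0) depth=32
  Q 161.215.241.98: descend 1010000111010111111100010110 ; hops seen [H0,H6,H0,H1] ; pick H1
  + 244.168.0.0/14 (H2) depth=14
  + 244.168.152.0/22 (H5) depth=22
  + 197.94.128.0/17 (H2) depth=17
  Q 244.168.152.16: descend 11110100101010001001100000010000 ; hops seen [H0,H2,H2,H2,H5,H4] ; pick H4
  + 244.128.0.0/9 (H0) depth=9
  + 244.168.152.16/28 (H3) depth=28
  Q 161.215.245.216: descend 101000011101011111110 ; hops seen [H0,H6] ; pick H6

== LOOKUPS ==
["no-route","H2","no-route","H0","H4","H6","H2","H2","H1","H1","H4","H6"]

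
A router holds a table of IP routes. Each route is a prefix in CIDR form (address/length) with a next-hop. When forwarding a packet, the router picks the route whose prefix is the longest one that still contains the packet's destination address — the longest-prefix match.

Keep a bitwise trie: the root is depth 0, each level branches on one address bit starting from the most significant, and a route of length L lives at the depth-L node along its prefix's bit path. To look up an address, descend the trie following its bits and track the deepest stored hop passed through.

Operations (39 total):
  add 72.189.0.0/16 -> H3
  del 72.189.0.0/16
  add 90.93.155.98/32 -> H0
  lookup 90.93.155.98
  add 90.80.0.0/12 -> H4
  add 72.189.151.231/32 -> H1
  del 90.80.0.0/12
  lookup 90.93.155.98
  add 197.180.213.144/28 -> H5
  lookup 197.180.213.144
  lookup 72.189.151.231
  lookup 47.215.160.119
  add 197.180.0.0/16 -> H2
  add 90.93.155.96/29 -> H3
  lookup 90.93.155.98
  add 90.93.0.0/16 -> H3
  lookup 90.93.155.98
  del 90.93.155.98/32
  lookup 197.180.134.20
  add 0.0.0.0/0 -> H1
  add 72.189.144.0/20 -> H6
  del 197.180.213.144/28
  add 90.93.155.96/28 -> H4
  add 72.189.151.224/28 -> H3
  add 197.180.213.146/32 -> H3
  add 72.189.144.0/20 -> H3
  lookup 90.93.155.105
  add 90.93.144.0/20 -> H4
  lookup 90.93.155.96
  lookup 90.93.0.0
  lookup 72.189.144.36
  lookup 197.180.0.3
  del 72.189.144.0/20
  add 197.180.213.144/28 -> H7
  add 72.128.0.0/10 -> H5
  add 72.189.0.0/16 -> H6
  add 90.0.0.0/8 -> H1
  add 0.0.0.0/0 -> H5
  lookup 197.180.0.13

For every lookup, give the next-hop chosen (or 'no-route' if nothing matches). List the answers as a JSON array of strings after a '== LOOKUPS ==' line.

Apply in order:
  add 72.189.0.0/16 -> H3 at depth 16
  del 72.189.0.0/16 (clear depth 16)
  add 90.93.155.98/32 -> H0 at depth 32
  ? 90.93.155.98  path d0:-→d1:-→d2:-→d3:-→d4:-→d5:-→d6:-→d7:-→d8:-→d9:-→d10:-→d11:-→d12:-→d13:-→d14:-→d15:-→d16:-→d17:-→d18:-→d19:-→d20:-→d21:-→d22:-→d23:-→d24:-→d25:-→d26:-→d27:-→d28:-→d29:-→d30:-→d31:-→d32:H0  best=H0
  add 90.80.0.0/12 -> H4 at depth 12
  add 72.189.151.231/32 -> H1 at depth 32
  del 90.80.0.0/12 (clear depth 12)
  ? 90.93.155.98  path d0:-→d1:-→d2:-→d3:-→d4:-→d5:-→d6:-→d7:-→d8:-→d9:-→d10:-→d11:-→d12:-→d13:-→d14:-→d15:-→d16:-→d17:-→d18:-→d19:-→d20:-→d21:-→d22:-→d23:-→d24:-→d25:-→d26:-→d27:-→d28:-→d29:-→d30:-→d31:-→d32:H0  best=H0
  add 197.180.213.144/28 -> H5 at depth 28
  ? 197.180.213.144  path d0:-→d1:-→d2:-→d3:-→d4:-→d5:-→d6:-→d7:-→d8:-→d9:-→d10:-→d11:-→d12:-→d13:-→d14:-→d15:-→d16:-→d17:-→d18:-→d19:-→d20:-→d21:-→d22:-→d23:-→d24:-→d25:-→d26:-→d27:-→d28:H5  best=H5
  ? 72.189.151.231  path d0:-→d1:-→d2:-→d3:-→d4:-→d5:-→d6:-→d7:-→d8:-→d9:-→d10:-→d11:-→d12:-→d13:-→d14:-→d15:-→d16:-→d17:-→d18:-→d19:-→d20:-→d21:-→d22:-→d23:-→d24:-→d25:-→d26:-→d27:-→d28:-→d29:-→d30:-→d31:-→d32:H1  best=H1
  ? 47.215.160.119  path d0:-→d1:-  best=no-route
  add 197.180.0.0/16 -> H2 at depth 16
  add 90.93.155.96/29 -> H3 at depth 29
  ? 90.93.155.98  path d0:-→d1:-→d2:-→d3:-→d4:-→d5:-→d6:-→d7:-→d8:-→d9:-→d10:-→d11:-→d12:-→d13:-→d14:-→d15:-→d16:-→d17:-→d18:-→d19:-→d20:-→d21:-→d22:-→d23:-→d24:-→d25:-→d26:-→d27:-→d28:-→d29:H3→d30:-→d31:-→d32:H0  best=H0
  add 90.93.0.0/16 -> H3 at depth 16
  ? 90.93.155.98  path d0:-→d1:-→d2:-→d3:-→d4:-→d5:-→d6:-→d7:-→d8:-→d9:-→d10:-→d11:-→d12:-→d13:-→d14:-→d15:-→d16:H3→d17:-→d18:-→d19:-→d20:-→d21:-→d22:-→d23:-→d24:-→d25:-→d26:-→d27:-→d28:-→d29:H3→d30:-→d31:-→d32:H0  best=H0
  del 90.93.155.98/32 (clear depth 32)
  ? 197.180.134.20  path d0:-→d1:-→d2:-→d3:-→d4:-→d5:-→d6:-→d7:-→d8:-→d9:-→d10:-→d11:-→d12:-→d13:-→d14:-→d15:-→d16:H2→d17:-  best=H2
  add 0.0.0.0/0 -> H1 at depth 0
  add 72.189.144.0/20 -> H6 at depth 20
  del 197.180.213.144/28 (clear depth 28)
  add 90.93.155.96/28 -> H4 at depth 28
  add 72.189.151.224/28 -> H3 at depth 28
  add 197.180.213.146/32 -> H3 at depth 32
  add 72.189.144.0/20 -> H3 at depth 20
  ? 90.93.155.105  path d0:H1→d1:-→d2:-→d3:-→d4:-→d5:-→d6:-→d7:-→d8:-→d9:-→d10:-→d11:-→d12:-→d13:-→d14:-→d15:-→d16:H3→d17:-→d18:-→d19:-→d20:-→d21:-→d22:-→d23:-→d24:-→d25:-→d26:-→d27:-→d28:H4  best=H4
  add 90.93.144.0/20 -> H4 at depth 20
  ? 90.93.155.96  path d0:H1→d1:-→d2:-→d3:-→d4:-→d5:-→d6:-→d7:-→d8:-→d9:-→d10:-→d11:-→d12:-→d13:-→d14:-→d15:-→d16:H3→d17:-→d18:-→d19:-→d20:H4→d21:-→d22:-→d23:-→d24:-→d25:-→d26:-→d27:-→d28:H4→d29:H3→d30:-  best=H3
  ? 90.93.0.0  path d0:H1→d1:-→d2:-→d3:-→d4:-→d5:-→d6:-→d7:-→d8:-→d9:-→d10:-→d11:-→d12:-→d13:-→d14:-→d15:-→d16:H3  best=H3
  ? 72.189.144.36  path d0:H1→d1:-→d2:-→d3:-→d4:-→d5:-→d6:-→d7:-→d8:-→d9:-→d10:-→d11:-→d12:-→d13:-→d14:-→d15:-→d16:-→d17:-→d18:-→d19:-→d20:H3→d21:-  best=H3
  ? 197.180.0.3  path d0:H1→d1:-→d2:-→d3:-→d4:-→d5:-→d6:-→d7:-→d8:-→d9:-→d10:-→d11:-→d12:-→d13:-→d14:-→d15:-→d16:H2  best=H2
  del 72.189.144.0/20 (clear depth 20)
  add 197.180.213.144/28 -> H7 at depth 28
  add 72.128.0.0/10 -> H5 at depth 10
  add 72.189.0.0/16 -> H6 at depth 16
  add 90.0.0.0/8 -> H1 at depth 8
  add 0.0.0.0/0 -> H5 at depth 0
  ? 197.180.0.13  path d0:H5→d1:-→d2:-→d3:-→d4:-→d5:-→d6:-→d7:-→d8:-→d9:-→d10:-→d11:-→d12:-→d13:-→d14:-→d15:-→d16:H2  best=H2

== LOOKUPS ==
["H0","H0","H5","H1","no-route","H0","H0","H2","H4","H3","H3","H3","H2","H2"]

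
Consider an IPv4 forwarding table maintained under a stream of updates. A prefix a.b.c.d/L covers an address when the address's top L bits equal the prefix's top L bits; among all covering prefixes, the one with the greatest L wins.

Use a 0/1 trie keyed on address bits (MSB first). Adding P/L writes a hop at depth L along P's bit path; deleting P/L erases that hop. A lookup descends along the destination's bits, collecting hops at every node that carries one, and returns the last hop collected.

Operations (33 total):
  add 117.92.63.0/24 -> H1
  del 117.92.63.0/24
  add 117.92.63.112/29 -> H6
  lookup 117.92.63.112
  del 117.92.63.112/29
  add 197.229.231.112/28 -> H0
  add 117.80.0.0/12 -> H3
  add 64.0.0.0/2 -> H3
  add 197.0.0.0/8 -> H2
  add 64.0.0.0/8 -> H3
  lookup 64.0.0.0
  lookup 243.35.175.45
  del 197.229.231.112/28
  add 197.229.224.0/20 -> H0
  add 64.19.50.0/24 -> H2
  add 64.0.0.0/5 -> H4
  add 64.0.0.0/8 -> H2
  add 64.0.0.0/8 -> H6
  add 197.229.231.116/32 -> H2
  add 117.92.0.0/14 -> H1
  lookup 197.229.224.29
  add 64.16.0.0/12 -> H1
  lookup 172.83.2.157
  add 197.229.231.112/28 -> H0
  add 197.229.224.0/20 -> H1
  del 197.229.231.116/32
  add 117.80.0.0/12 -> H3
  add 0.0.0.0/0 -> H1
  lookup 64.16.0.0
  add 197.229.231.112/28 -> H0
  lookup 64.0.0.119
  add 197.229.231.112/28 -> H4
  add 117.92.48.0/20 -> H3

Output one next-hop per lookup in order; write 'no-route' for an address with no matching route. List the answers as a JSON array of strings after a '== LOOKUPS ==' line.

Process each operation:
  add 117.92.63.0/24 -> H1 at depth 24
  - 117.92.63.0/24 clear@24
  add 117.92.63.112/29 -> H6 at depth 29
  Q 117.92.63.112: descend 01110101010111000011111101110 ; hops seen [H6] ; pick H6
  - 117.92.63.112/29 clear@29
  add 197.229.231.112/28 -> H0 at depth 28
  add 117.80.0.0/12 -> H3 at depth 12
  add 64.0.0.0/2 -> H3 at depth 2
  add 197.0.0.0/8 -> H2 at depth 8
  add 64.0.0.0/8 -> H3 at depth 8
  Q 64.0.0.0: descend 01000000 ; hops seen [H3,H3] ; pick H3
  Q 243.35.175.45: descend 11 ; hops seen [∅] ; pick no-route
  - 197.229.231.112/28 clear@28
  add 197.229.224.0/20 -> H0 at depth 20
  add 64.19.50.0/24 -> H2 at depth 24
  add 64.0.0.0/5 -> H4 at depth 5
  add 64.0.0.0/8 -> H2 at depth 8
  add 64.0.0.0/8 -> H6 at depth 8
  add 197.229.231.116/32 -> H2 at depth 32
  add 117.92.0.0/14 -> H1 at depth 14
  Q 197.229.224.29: descend 110001011110010111100 ; hops seen [H2,H0] ; pick H0
  add 64.16.0.0/12 -> H1 at depth 12
  Q 172.83.2.157: descend 1 ; hops seen [∅] ; pick no-route
  add 197.229.231.112/28 -> H0 at depth 28
  add 197.229.224.0/20 -> H1 at depth 20
  - 197.229.231.116/32 clear@32
  add 117.80.0.0/12 -> H3 at depth 12
  add 0.0.0.0/0 -> H1 at depth 0
  Q 64.16.0.0: descend 01000000000100 ; hops seen [H1,H3,H4,H6,H1] ; pick H1
  add 197.229.231.112/28 -> H0 at depth 28
  Q 64.0.0.119: descend 01000000000 ; hops seen [H1,H3,H4,H6] ; pick H6
  add 197.229.231.112/28 -> H4 at depth 28
  add 117.92.48.0/20 -> H3 at depth 20

== LOOKUPS ==
["H6","H3","no-route","H0","no-route","H1","H6"]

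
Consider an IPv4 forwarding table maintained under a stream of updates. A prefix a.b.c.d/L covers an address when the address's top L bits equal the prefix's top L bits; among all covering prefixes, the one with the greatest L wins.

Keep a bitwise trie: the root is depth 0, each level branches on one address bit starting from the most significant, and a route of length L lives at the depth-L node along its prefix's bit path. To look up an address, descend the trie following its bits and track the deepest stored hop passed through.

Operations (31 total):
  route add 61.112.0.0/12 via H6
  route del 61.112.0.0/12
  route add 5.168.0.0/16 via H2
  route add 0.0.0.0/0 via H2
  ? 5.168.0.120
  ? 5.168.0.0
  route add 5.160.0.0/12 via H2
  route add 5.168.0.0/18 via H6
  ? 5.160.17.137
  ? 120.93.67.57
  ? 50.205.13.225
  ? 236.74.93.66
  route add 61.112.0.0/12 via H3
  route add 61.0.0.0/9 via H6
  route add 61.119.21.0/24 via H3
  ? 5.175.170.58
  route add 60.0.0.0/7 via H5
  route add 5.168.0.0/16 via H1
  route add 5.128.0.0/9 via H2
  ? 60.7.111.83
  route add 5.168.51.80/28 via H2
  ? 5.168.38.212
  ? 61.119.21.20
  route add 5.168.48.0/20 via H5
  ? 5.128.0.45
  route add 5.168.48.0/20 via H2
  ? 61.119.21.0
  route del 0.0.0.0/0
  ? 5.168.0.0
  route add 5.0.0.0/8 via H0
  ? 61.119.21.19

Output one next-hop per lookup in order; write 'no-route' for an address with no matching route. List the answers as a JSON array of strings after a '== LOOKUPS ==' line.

Apply in order:
  add 61.112.0.0/12 -> H6 at depth 12
  del 61.112.0.0/12 (clear depth 12)
  add 5.168.0.0/16 -> H2 at depth 16
  add 0.0.0.0/0 -> H2 at depth 0
  ? 5.168.0.120  path d0:H2→d1:-→d2:-→d3:-→d4:-→d5:-→d6:-→d7:-→d8:-→d9:-→d10:-→d11:-→d12:-→d13:-→d14:-→d15:-→d16:H2  best=H2
  ? 5.168.0.0  path d0:H2→d1:-→d2:-→d3:-→d4:-→d5:-→d6:-→d7:-→d8:-→d9:-→d10:-→d11:-→d12:-→d13:-→d14:-→d15:-→d16:H2  best=H2
  add 5.160.0.0/12 -> H2 at depth 12
  add 5.168.0.0/18 -> H6 at depth 18
  ? 5.160.17.137  path d0:H2→d1:-→d2:-→d3:-→d4:-→d5:-→d6:-→d7:-→d8:-→d9:-→d10:-→d11:-→d12:H2  best=H2
  ? 120.93.67.57  path d0:H2→d1:-  best=H2
  ? 50.205.13.225  path d0:H2→d1:-→d2:-→d3:-→d4:-  best=H2
  ? 236.74.93.66  path d0:H2  best=H2
  add 61.112.0.0/12 -> H3 at depth 12
  add 61.0.0.0/9 -> H6 at depth 9
  add 61.119.21.0/24 -> H3 at depth 24
  ? 5.175.170.58  path d0:H2→d1:-→d2:-→d3:-→d4:-→d5:-→d6:-→d7:-→d8:-→d9:-→d10:-→d11:-→d12:H2→d13:-  best=H2
  add 60.0.0.0/7 -> H5 at depth 7
  add 5.168.0.0/16 -> H1 at depth 16
  add 5.128.0.0/9 -> H2 at depth 9
  ? 60.7.111.83  path d0:H2→d1:-→d2:-→d3:-→d4:-→d5:-→d6:-→d7:H5  best=H5
  add 5.168.51.80/28 -> H2 at depth 28
  ? 5.168.38.212  path d0:H2→d1:-→d2:-→d3:-→d4:-→d5:-→d6:-→d7:-→d8:-→d9:H2→d10:-→d11:-→d12:H2→d13:-→d14:-→d15:-→d16:H1→d17:-→d18:H6→d19:-  best=H6
  ? 61.119.21.20  path d0:H2→d1:-→d2:-→d3:-→d4:-→d5:-→d6:-→d7:H5→d8:-→d9:H6→d10:-→d11:-→d12:H3→d13:-→d14:-→d15:-→d16:-→d17:-→d18:-→d19:-→d20:-→d21:-→d22:-→d23:-→d24:H3  best=H3
  add 5.168.48.0/20 -> H5 at depth 20
  ? 5.128.0.45  path d0:H2→d1:-→d2:-→d3:-→d4:-→d5:-→d6:-→d7:-→d8:-→d9:H2→d10:-  best=H2
  add 5.168.48.0/20 -> H2 at depth 20
  ? 61.119.21.0  path d0:H2→d1:-→d2:-→d3:-→d4:-→d5:-→d6:-→d7:H5→d8:-→d9:H6→d10:-→d11:-→d12:H3→d13:-→d14:-→d15:-→d16:-→d17:-→d18:-→d19:-→d20:-→d21:-→d22:-→d23:-→d24:H3  best=H3
  del 0.0.0.0/0 (clear depth 0)
  ? 5.168.0.0  path d0:-→d1:-→d2:-→d3:-→d4:-→d5:-→d6:-→d7:-→d8:-→d9:H2→d10:-→d11:-→d12:H2→d13:-→d14:-→d15:-→d16:H1→d17:-→d18:H6  best=H6
  add 5.0.0.0/8 -> H0 at depth 8
  ? 61.119.21.19  path d0:-→d1:-→d2:-→d3:-→d4:-→d5:-→d6:-→d7:H5→d8:-→d9:H6→d10:-→d11:-→d12:H3→d13:-→d14:-→d15:-→d16:-→d17:-→d18:-→d19:-→d20:-→d21:-→d22:-→d23:-→d24:H3  best=H3

== LOOKUPS ==
["H2","H2","H2","H2","H2","H2","H2","H5","H6","H3","H2","H3","H6","H3"]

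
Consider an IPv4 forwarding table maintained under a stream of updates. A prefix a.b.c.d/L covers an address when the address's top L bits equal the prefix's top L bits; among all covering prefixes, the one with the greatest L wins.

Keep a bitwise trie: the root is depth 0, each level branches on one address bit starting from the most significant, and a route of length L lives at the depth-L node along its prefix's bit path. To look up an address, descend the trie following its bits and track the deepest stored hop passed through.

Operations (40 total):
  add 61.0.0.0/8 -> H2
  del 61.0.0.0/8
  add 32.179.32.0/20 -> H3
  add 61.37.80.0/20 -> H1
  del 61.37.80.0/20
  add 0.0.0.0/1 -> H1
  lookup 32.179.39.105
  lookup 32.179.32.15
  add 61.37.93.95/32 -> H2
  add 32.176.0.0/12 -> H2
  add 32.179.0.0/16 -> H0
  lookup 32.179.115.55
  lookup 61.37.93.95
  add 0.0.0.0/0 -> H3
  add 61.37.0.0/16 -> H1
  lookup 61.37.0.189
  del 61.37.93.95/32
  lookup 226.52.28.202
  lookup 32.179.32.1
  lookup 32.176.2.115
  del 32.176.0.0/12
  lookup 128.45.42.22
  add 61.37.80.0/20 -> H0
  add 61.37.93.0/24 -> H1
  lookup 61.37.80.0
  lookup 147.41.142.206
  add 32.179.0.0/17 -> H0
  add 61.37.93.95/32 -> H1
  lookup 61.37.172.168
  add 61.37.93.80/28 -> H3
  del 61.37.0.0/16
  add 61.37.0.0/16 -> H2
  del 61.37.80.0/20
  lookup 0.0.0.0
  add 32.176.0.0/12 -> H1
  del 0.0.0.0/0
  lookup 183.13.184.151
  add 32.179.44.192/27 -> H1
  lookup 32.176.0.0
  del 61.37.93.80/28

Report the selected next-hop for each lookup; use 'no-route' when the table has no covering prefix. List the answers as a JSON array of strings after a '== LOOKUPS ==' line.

Trace:
  add 61.0.0.0/8 -> H2 at depth 8
  - 61.0.0.0/8 clear@8
  add 32.179.32.0/20 -> H3 at depth 20
  add 61.37.80.0/20 -> H1 at depth 20
  - 61.37.80.0/20 clear@20
  add 0.0.0.0/1 -> H1 at depth 1
  Q 32.179.39.105: descend 00100000101100110010 ; hops seen [H1,H3] ; pick H3
  Q 32.179.32.15: descend 00100000101100110010 ; hops seen [H1,H3] ; pick H3
  add 61.37.93.95/32 -> H2 at depth 32
  add 32.176.0.0/12 -> H2 at depth 12
  add 32.179.0.0/16 -> H0 at depth 16
  Q 32.179.115.55: descend 00100000101100110 ; hops seen [H1,H2,H0] ; pick H0
  Q 61.37.93.95: descend 00111101001001010101110101011111 ; hops seen [H1,H2] ; pick H2
  add 0.0.0.0/0 -> H3 at depth 0
  add 61.37.0.0/16 -> H1 at depth 16
  Q 61.37.0.189: descend 00111101001001010 ; hops seen [H3,H1,H1] ; pick H1
  - 61.37.93.95/32 clear@32
  Q 226.52.28.202: descend ε ; hops seen [H3] ; pick H3
  Q 32.179.32.1: descend 00100000101100110010 ; hops seen [H3,H1,H2,H0,H3] ; pick H3
  Q 32.176.2.115: descend 00100000101100 ; hops seen [H3,H1,H2] ; pick H2
  - 32.176.0.0/12 clear@12
  Q 128.45.42.22: descend ε ; hops seen [H3] ; pick H3
  add 61.37.80.0/20 -> H0 at depth 20
  add 61.37.93.0/24 -> H1 at depth 24
  Q 61.37.80.0: descend 00111101001001010101 ; hops seen [H3,H1,H1,H0] ; pick H0
  Q 147.41.142.206: descend ε ; hops seen [H3] ; pick H3
  add 32.179.0.0/17 -> H0 at depth 17
  add 61.37.93.95/32 -> H1 at depth 32
  Q 61.37.172.168: descend 0011110100100101 ; hops seen [H3,H1,H1] ; pick H1
  add 61.37.93.80/28 -> H3 at depth 28
  - 61.37.0.0/16 clear@16
  add 61.37.0.0/16 -> H2 at depth 16
  - 61.37.80.0/20 clear@20
  Q 0.0.0.0: descend 00 ; hops seen [H3,H1] ; pick H1
  add 32.176.0.0/12 -> H1 at depth 12
  - 0.0.0.0/0 clear@0
  Q 183.13.184.151: descend ε ; hops seen [∅] ; pick no-route
  add 32.179.44.192/27 -> H1 at depth 27
  Q 32.176.0.0: descend 00100000101100 ; hops seen [H1,H1] ; pick H1
  - 61.37.93.80/28 clear@28

== LOOKUPS ==
["H3","H3","H0","H2","H1","H3","H3","H2","H3","H0","H3","H1","H1","no-route","H1"]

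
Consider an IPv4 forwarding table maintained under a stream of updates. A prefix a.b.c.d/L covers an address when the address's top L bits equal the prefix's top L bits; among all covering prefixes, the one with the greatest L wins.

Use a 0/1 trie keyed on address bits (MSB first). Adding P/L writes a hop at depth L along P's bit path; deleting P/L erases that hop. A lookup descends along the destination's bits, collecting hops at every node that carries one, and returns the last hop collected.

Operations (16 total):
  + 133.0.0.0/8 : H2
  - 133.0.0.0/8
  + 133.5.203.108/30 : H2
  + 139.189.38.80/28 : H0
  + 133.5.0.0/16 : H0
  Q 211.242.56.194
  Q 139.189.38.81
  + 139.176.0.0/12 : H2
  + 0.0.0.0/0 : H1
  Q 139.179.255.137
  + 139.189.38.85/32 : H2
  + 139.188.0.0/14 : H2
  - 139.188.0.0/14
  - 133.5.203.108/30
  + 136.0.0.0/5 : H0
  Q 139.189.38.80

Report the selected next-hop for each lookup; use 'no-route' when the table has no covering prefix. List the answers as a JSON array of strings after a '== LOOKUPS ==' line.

Process each operation:
  add 133.0.0.0/8 -> H2 at depth 8
  del 133.0.0.0/8 (clear depth 8)
  add 133.5.203.108/30 -> H2 at depth 30
  add 139.189.38.80/28 -> H0 at depth 28
  add 133.5.0.0/16 -> H0 at depth 16
  lookup 211.242.56.194: bits 1 walk d0:-→d1:- -> no-route
  lookup 139.189.38.81: bits 1000101110111101001001100101 walk d0:-→d1:-→d2:-→d3:-→d4:-→d5:-→d6:-→d7:-→d8:-→d9:-→d10:-→d11:-→d12:-→d13:-→d14:-→d15:-→d16:-→d17:-→d18:-→d19:-→d20:-→d21:-→d22:-→d23:-→d24:-→d25:-→d26:-→d27:-→d28:H0 -> H0
  add 139.176.0.0/12 -> H2 at depth 12
  add 0.0.0.0/0 -> H1 at depth 0
  lookup 139.179.255.137: bits 100010111011 walk d0:H1→d1:-→d2:-→d3:-→d4:-→d5:-→d6:-→d7:-→d8:-→d9:-→d10:-→d11:-→d12:H2 -> H2
  add 139.189.38.85/32 -> H2 at depth 32
  add 139.188.0.0/14 -> H2 at depth 14
  del 139.188.0.0/14 (clear depth 14)
  del 133.5.203.108/30 (clear depth 30)
  add 136.0.0.0/5 -> H0 at depth 5
  lookup 139.189.38.80: bits 10001011101111010010011001010 walk d0:H1→d1:-→d2:-→d3:-→d4:-→d5:H0→d6:-→d7:-→d8:-→d9:-→d10:-→d11:-→d12:H2→d13:-→d14:-→d15:-→d16:-→d17:-→d18:-→d19:-→d20:-→d21:-→d22:-→d23:-→d24:-→d25:-→d26:-→d27:-→d28:H0→d29:- -> H0

== LOOKUPS ==
["no-route","H0","H2","H0"]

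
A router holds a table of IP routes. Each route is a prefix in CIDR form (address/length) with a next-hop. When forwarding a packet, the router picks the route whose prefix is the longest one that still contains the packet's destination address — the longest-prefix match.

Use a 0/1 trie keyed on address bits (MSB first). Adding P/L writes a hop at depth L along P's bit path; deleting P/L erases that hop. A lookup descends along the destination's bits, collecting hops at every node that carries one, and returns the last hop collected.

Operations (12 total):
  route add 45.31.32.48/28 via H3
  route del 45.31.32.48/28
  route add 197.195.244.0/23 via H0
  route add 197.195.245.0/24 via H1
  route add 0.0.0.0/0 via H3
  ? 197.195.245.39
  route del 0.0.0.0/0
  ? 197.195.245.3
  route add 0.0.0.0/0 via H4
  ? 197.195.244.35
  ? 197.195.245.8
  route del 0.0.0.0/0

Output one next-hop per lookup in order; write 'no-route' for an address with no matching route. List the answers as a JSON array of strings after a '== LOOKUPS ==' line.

Process each operation:
  add 45.31.32.48/28 -> H3 at depth 28
  - 45.31.32.48/28 clear@28
  add 197.195.244.0/23 -> H0 at depth 23
  add 197.195.245.0/24 -> H1 at depth 24
  add 0.0.0.0/0 -> H3 at depth 0
  ? 197.195.245.39  path d0:H3→d1:-→d2:-→d3:-→d4:-→d5:-→d6:-→d7:-→d8:-→d9:-→d10:-→d11:-→d12:-→d13:-→d14:-→d15:-→d16:-→d17:-→d18:-→d19:-→d20:-→d21:-→d22:-→d23:H0→d24:H1  best=H1
  - 0.0.0.0/0 clear@0
  ? 197.195.245.3  path d0:-→d1:-→d2:-→d3:-→d4:-→d5:-→d6:-→d7:-→d8:-→d9:-→d10:-→d11:-→d12:-→d13:-→d14:-→d15:-→d16:-→d17:-→d18:-→d19:-→d20:-→d21:-→d22:-→d23:H0→d24:H1  best=H1
  add 0.0.0.0/0 -> H4 at depth 0
  ? 197.195.244.35  path d0:H4→d1:-→d2:-→d3:-→d4:-→d5:-→d6:-→d7:-→d8:-→d9:-→d10:-→d11:-→d12:-→d13:-→d14:-→d15:-→d16:-→d17:-→d18:-→d19:-→d20:-→d21:-→d22:-→d23:H0  best=H0
  ? 197.195.245.8  path d0:H4→d1:-→d2:-→d3:-→d4:-→d5:-→d6:-→d7:-→d8:-→d9:-→d10:-→d11:-→d12:-→d13:-→d14:-→d15:-→d16:-→d17:-→d18:-→d19:-→d20:-→d21:-→d22:-→d23:H0→d24:H1  best=H1
  - 0.0.0.0/0 clear@0

== LOOKUPS ==
["H1","H1","H0","H1"]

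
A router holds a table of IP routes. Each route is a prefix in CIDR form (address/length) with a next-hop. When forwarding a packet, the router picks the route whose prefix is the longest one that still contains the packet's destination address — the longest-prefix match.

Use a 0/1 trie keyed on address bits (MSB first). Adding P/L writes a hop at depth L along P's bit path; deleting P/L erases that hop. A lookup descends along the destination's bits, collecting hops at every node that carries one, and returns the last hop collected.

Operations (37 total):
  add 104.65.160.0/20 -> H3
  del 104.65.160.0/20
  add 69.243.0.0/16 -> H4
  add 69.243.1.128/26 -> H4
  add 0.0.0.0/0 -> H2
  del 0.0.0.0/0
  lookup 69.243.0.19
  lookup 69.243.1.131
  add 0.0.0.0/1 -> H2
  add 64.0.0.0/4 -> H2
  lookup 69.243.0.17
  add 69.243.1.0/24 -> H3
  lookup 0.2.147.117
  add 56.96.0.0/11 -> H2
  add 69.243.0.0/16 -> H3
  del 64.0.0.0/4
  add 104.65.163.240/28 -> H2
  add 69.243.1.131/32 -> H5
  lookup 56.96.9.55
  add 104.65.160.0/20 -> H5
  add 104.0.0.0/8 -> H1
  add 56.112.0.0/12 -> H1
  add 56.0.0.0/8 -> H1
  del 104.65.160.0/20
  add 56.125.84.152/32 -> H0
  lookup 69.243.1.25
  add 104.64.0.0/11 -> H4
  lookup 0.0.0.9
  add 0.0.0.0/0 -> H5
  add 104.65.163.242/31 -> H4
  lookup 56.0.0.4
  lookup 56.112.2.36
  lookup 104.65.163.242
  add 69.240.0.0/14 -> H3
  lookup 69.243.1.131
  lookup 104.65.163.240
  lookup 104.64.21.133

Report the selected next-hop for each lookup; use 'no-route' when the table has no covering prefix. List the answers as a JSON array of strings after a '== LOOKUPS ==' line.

Trace:
  + 104.65.160.0/20 (H3) depth=20
  - 104.65.160.0/20 clear@20
  + 69.243.0.0/16 (H4) depth=16
  + 69.243.1.128/26 (H4) depth=26
  + 0.0.0.0/0 (H2) depth=0
  - 0.0.0.0/0 clear@0
  ? 69.243.0.19  path d0:-→d1:-→d2:-→d3:-→d4:-→d5:-→d6:-→d7:-→d8:-→d9:-→d10:-→d11:-→d12:-→d13:-→d14:-→d15:-→d16:H4→d17:-→d18:-→d19:-→d20:-→d21:-→d22:-→d23:-  best=H4
  ? 69.243.1.131  path d0:-→d1:-→d2:-→d3:-→d4:-→d5:-→d6:-→d7:-→d8:-→d9:-→d10:-→d11:-→d12:-→d13:-→d14:-→d15:-→d16:H4→d17:-→d18:-→d19:-→d20:-→d21:-→d22:-→d23:-→d24:-→d25:-→d26:H4  best=H4
  + 0.0.0.0/1 (H2) depth=1
  + 64.0.0.0/4 (H2) depth=4
  ? 69.243.0.17  path d0:-→d1:H2→d2:-→d3:-→d4:H2→d5:-→d6:-→d7:-→d8:-→d9:-→d10:-→d11:-→d12:-→d13:-→d14:-→d15:-→d16:H4→d17:-→d18:-→d19:-→d20:-→d21:-→d22:-→d23:-  best=H4
  + 69.243.1.0/24 (H3) depth=24
  ? 0.2.147.117  path d0:-→d1:H2  best=H2
  + 56.96.0.0/11 (H2) depth=11
  + 69.243.0.0/16 (H3) depth=16
  - 64.0.0.0/4 clear@4
  + 104.65.163.240/28 (H2) depth=28
  + 69.243.1.131/32 (H5) depth=32
  ? 56.96.9.55  path d0:-→d1:H2→d2:-→d3:-→d4:-→d5:-→d6:-→d7:-→d8:-→d9:-→d10:-→d11:H2  best=H2
  + 104.65.160.0/20 (H5) depth=20
  + 104.0.0.0/8 (H1) depth=8
  + 56.112.0.0/12 (H1) depth=12
  + 56.0.0.0/8 (H1) depth=8
  - 104.65.160.0/20 clear@20
  + 56.125.84.152/32 (H0) depth=32
  ? 69.243.1.25  path d0:-→d1:H2→d2:-→d3:-→d4:-→d5:-→d6:-→d7:-→d8:-→d9:-→d10:-→d11:-→d12:-→d13:-→d14:-→d15:-→d16:H3→d17:-→d18:-→d19:-→d20:-→d21:-→d22:-→d23:-→d24:H3  best=H3
  + 104.64.0.0/11 (H4) depth=11
  ? 0.0.0.9  path d0:-→d1:H2→d2:-  best=H2
  + 0.0.0.0/0 (H5) depth=0
  + 104.65.163.242/31 (H4) depth=31
  ? 56.0.0.4  path d0:H5→d1:H2→d2:-→d3:-→d4:-→d5:-→d6:-→d7:-→d8:H1→d9:-  best=H1
  ? 56.112.2.36  path d0:H5→d1:H2→d2:-→d3:-→d4:-→d5:-→d6:-→d7:-→d8:H1→d9:-→d10:-→d11:H2→d12:H1  best=H1
  ? 104.65.163.242  path d0:H5→d1:H2→d2:-→d3:-→d4:-→d5:-→d6:-→d7:-→d8:H1→d9:-→d10:-→d11:H4→d12:-→d13:-→d14:-→d15:-→d16:-→d17:-→d18:-→d19:-→d20:-→d21:-→d22:-→d23:-→d24:-→d25:-→d26:-→d27:-→d28:H2→d29:-→d30:-→d31:H4  best=H4
  + 69.240.0.0/14 (H3) depth=14
  ? 69.243.1.131  path d0:H5→d1:H2→d2:-→d3:-→d4:-→d5:-→d6:-→d7:-→d8:-→d9:-→d10:-→d11:-→d12:-→d13:-→d14:H3→d15:-→d16:H3→d17:-→d18:-→d19:-→d20:-→d21:-→d22:-→d23:-→d24:H3→d25:-→d26:H4→d27:-→d28:-→d29:-→d30:-→d31:-→d32:H5  best=H5
  ? 104.65.163.240  path d0:H5→d1:H2→d2:-→d3:-→d4:-→d5:-→d6:-→d7:-→d8:H1→d9:-→d10:-→d11:H4→d12:-→d13:-→d14:-→d15:-→d16:-→d17:-→d18:-→d19:-→d20:-→d21:-→d22:-→d23:-→d24:-→d25:-→d26:-→d27:-→d28:H2→d29:-→d30:-  best=H2
  ? 104.64.21.133  path d0:H5→d1:H2→d2:-→d3:-→d4:-→d5:-→d6:-→d7:-→d8:H1→d9:-→d10:-→d11:H4→d12:-→d13:-→d14:-→d15:-  best=H4

== LOOKUPS ==
["H4","H4","H4","H2","H2","H3","H2","H1","H1","H4","H5","H2","H4"]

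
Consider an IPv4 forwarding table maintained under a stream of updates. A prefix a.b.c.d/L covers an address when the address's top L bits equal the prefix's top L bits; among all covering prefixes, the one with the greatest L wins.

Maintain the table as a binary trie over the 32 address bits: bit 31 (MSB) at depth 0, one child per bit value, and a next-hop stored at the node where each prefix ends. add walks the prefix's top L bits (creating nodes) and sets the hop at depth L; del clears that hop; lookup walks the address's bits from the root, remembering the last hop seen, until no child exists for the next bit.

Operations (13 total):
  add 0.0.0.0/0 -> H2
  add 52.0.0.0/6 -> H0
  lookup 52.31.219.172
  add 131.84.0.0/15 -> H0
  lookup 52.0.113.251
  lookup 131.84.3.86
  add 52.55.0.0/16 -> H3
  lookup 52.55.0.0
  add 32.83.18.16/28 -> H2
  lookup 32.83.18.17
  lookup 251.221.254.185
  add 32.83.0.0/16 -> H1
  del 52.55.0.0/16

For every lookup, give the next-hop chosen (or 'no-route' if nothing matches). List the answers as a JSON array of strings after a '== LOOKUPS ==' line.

Apply in order:
  add 0.0.0.0/0 -> H2 at depth 0
  add 52.0.0.0/6 -> H0 at depth 6
  ? 52.31.219.172  path d0:H2→d1:-→d2:-→d3:-→d4:-→d5:-→d6:H0  best=H0
  add 131.84.0.0/15 -> H0 at depth 15
  ? 52.0.113.251  path d0:H2→d1:-→d2:-→d3:-→d4:-→d5:-→d6:H0  best=H0
  ? 131.84.3.86  path d0:H2→d1:-→d2:-→d3:-→d4:-→d5:-→d6:-→d7:-→d8:-→d9:-→d10:-→d11:-→d12:-→d13:-→d14:-→d15:H0  best=H0
  add 52.55.0.0/16 -> H3 at depth 16
  ? 52.55.0.0  path d0:H2→d1:-→d2:-→d3:-→d4:-→d5:-→d6:H0→d7:-→d8:-→d9:-→d10:-→d11:-→d12:-→d13:-→d14:-→d15:-→d16:H3  best=H3
  add 32.83.18.16/28 -> H2 at depth 28
  ? 32.83.18.17  path d0:H2→d1:-→d2:-→d3:-→d4:-→d5:-→d6:-→d7:-→d8:-→d9:-→d10:-→d11:-→d12:-→d13:-→d14:-→d15:-→d16:-→d17:-→d18:-→d19:-→d20:-→d21:-→d22:-→d23:-→d24:-→d25:-→d26:-→d27:-→d28:H2  best=H2
  ? 251.221.254.185  path d0:H2→d1:-  best=H2
  add 32.83.0.0/16 -> H1 at depth 16
  - 52.55.0.0/16 clear@16

== LOOKUPS ==
["H0","H0","H0","H3","H2","H2"]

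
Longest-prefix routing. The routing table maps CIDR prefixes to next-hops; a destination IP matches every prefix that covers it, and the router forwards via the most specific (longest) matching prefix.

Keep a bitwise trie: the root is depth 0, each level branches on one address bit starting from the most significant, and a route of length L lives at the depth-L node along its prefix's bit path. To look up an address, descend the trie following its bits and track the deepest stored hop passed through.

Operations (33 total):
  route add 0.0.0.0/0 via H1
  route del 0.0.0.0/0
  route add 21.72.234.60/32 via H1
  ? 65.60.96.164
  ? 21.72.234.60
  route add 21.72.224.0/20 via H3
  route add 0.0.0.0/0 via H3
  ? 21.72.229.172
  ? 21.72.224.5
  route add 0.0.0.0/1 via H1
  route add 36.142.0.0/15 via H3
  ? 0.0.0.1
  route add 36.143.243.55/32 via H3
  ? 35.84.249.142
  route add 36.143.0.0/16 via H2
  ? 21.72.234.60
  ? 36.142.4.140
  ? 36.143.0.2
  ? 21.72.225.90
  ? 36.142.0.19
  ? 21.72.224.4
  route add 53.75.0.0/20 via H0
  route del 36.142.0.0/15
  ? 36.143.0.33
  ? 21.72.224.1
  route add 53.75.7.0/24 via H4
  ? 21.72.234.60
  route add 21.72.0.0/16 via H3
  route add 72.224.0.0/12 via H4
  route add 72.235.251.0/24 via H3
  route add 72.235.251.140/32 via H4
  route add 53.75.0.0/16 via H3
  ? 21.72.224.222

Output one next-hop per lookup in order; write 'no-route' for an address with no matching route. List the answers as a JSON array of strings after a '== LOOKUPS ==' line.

Trace:
  + 0.0.0.0/0 (H1) depth=0
  - 0.0.0.0/0 clear@0
  + 21.72.234.60/32 (H1) depth=32
  Q 65.60.96.164: descend 0 ; hops seen [∅] ; pick no-route
  Q 21.72.234.60: descend 00010101010010001110101000111100 ; hops seen [H1] ; pick H1
  + 21.72.224.0/20 (H3) depth=20
  + 0.0.0.0/0 (H3) depth=0
  Q 21.72.229.172: descend 00010101010010001110 ; hops seen [H3,H3] ; pick H3
  Q 21.72.224.5: descend 00010101010010001110 ; hops seen [H3,H3] ; pick H3
  + 0.0.0.0/1 (H1) depth=1
  + 36.142.0.0/15 (H3) depth=15
  Q 0.0.0.1: descend 000 ; hops seen [H3,H1] ; pick H1
  + 36.143.243.55/32 (H3) depth=32
  Q 35.84.249.142: descend 00100 ; hops seen [H3,H1] ; pick H1
  + 36.143.0.0/16 (H2) depth=16
  Q 21.72.234.60: descend 00010101010010001110101000111100 ; hops seen [H3,H1,H3,H1] ; pick H1
  Q 36.142.4.140: descend 001001001000111 ; hops seen [H3,H1,H3] ; pick H3
  Q 36.143.0.2: descend 0010010010001111 ; hops seen [H3,H1,H3,H2] ; pick H2
  Q 21.72.225.90: descend 00010101010010001110 ; hops seen [H3,H1,H3] ; pick H3
  Q 36.142.0.19: descend 001001001000111 ; hops seen [H3,H1,H3] ; pick H3
  Q 21.72.224.4: descend 00010101010010001110 ; hops seen [H3,H1,H3] ; pick H3
  + 53.75.0.0/20 (H0) depth=20
  - 36.142.0.0/15 clear@15
  Q 36.143.0.33: descend 0010010010001111 ; hops seen [H3,H1,H2] ; pick H2
  Q 21.72.224.1: descend 00010101010010001110 ; hops seen [H3,H1,H3] ; pick H3
  + 53.75.7.0/24 (H4) depth=24
  Q 21.72.234.60: descend 00010101010010001110101000111100 ; hops seen [H3,H1,H3,H1] ; pick H1
  + 21.72.0.0/16 (H3) depth=16
  + 72.224.0.0/12 (H4) depth=12
  + 72.235.251.0/24 (H3) depth=24
  + 72.235.251.140/32 (H4) depth=32
  + 53.75.0.0/16 (H3) depth=16
  Q 21.72.224.222: descend 00010101010010001110 ; hops seen [H3,H1,H3,H3] ; pick H3

== LOOKUPS ==
["no-route","H1","H3","H3","H1","H1","H1","H3","H2","H3","H3","H3","H2","H3","H1","H3"]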